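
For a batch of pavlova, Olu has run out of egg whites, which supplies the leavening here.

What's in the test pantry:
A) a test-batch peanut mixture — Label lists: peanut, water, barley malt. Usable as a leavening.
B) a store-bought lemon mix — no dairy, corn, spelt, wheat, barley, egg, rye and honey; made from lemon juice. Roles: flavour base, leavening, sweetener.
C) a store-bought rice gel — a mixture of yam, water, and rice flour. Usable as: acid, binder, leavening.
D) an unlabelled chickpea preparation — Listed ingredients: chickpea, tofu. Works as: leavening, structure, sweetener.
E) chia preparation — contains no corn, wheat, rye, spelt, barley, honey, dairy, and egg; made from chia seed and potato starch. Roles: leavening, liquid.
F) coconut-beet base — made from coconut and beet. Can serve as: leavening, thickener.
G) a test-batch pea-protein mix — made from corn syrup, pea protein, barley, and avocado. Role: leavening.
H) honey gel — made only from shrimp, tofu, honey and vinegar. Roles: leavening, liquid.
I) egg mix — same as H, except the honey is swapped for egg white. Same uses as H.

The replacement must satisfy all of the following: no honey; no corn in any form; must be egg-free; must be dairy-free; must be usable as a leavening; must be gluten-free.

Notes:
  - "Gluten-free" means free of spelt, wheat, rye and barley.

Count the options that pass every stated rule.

5

A: has barley malt, so not gluten-free — reject
B: no dairy, no egg — OK
C: only rice flour, water and yam; none excluded — keep
D: only tofu and chickpea; none excluded — OK
E: works as a leavening, no corn, no honey — valid
F: all constraints satisfied — keep
G: has barley, so not gluten-free; has corn syrup, so not corn-free — out
H: has honey, so not honey-free — no
I: has egg white, so not egg-free — reject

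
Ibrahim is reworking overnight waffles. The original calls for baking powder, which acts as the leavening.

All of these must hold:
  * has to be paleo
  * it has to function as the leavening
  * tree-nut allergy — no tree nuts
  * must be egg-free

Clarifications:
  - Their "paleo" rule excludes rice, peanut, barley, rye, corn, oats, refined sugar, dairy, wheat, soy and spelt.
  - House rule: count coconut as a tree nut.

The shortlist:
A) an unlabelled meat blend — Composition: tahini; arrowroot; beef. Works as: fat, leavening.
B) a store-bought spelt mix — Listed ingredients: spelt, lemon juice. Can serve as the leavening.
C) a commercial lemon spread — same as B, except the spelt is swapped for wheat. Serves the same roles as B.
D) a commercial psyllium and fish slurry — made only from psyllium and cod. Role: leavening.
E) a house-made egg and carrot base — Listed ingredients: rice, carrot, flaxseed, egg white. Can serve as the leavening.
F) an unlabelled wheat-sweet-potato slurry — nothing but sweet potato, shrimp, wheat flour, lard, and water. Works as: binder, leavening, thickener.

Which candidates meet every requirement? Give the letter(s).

A, D

A: no egg, paleo — keep
B: has spelt, so not paleo — no
C: has wheat, so not paleo — no
D: all constraints satisfied — OK
E: has rice, so not paleo; has egg white, so not egg-free — out
F: has wheat flour, so not paleo — out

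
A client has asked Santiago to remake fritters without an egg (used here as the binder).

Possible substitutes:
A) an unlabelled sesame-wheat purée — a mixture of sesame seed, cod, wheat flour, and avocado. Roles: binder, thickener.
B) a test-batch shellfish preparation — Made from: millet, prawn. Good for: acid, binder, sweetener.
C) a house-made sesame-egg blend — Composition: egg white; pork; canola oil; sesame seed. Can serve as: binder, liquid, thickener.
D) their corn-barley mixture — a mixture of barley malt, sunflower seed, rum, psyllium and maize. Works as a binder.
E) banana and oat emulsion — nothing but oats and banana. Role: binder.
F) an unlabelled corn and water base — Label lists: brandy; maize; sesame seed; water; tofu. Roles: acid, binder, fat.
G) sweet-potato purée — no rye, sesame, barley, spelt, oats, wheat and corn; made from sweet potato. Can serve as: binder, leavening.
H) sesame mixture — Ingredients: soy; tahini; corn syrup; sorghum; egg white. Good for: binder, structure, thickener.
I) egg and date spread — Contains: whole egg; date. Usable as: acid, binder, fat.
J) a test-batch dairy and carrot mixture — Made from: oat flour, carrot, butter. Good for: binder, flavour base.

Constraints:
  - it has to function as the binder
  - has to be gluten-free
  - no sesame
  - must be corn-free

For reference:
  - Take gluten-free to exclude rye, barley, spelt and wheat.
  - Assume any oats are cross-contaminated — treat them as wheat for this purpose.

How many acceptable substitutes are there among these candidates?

A: has wheat flour, so not gluten-free; has sesame seed, so not sesame-free — no
B: only prawn and millet; none excluded — valid
C: has sesame seed, so not sesame-free — no
D: has barley malt, so not gluten-free; has maize, so not corn-free — reject
E: has oats, so not gluten-free — reject
F: has sesame seed, so not sesame-free; has maize, so not corn-free — reject
G: all constraints satisfied — keep
H: has tahini, so not sesame-free; has corn syrup, so not corn-free — out
I: all constraints satisfied — keep
J: has oat flour, so not gluten-free — reject

3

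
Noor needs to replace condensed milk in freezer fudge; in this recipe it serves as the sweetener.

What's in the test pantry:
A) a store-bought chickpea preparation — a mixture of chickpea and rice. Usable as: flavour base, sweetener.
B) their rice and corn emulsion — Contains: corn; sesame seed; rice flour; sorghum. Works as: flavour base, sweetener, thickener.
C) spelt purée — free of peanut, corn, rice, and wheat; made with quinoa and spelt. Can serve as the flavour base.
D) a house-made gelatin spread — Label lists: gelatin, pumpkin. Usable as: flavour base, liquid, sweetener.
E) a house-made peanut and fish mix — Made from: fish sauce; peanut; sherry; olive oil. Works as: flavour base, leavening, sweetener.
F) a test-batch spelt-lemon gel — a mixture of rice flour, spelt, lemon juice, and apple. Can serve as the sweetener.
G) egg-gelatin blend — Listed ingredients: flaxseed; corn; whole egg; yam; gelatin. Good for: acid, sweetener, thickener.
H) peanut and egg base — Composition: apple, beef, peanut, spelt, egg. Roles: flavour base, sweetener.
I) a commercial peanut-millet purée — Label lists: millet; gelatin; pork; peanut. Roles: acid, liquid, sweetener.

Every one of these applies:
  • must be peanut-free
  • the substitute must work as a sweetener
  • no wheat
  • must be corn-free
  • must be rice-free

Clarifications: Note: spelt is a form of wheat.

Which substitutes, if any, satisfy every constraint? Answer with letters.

D

A: has rice, so not rice-free — reject
B: has rice flour, so not rice-free; has corn, so not corn-free — out
C: not usable as a sweetener; has spelt, so not wheat-free — out
D: no rice, no corn — keep
E: has peanut, so not peanut-free — reject
F: has rice flour, so not rice-free; has spelt, so not wheat-free — no
G: has corn, so not corn-free — out
H: has spelt, so not wheat-free; has peanut, so not peanut-free — no
I: has peanut, so not peanut-free — out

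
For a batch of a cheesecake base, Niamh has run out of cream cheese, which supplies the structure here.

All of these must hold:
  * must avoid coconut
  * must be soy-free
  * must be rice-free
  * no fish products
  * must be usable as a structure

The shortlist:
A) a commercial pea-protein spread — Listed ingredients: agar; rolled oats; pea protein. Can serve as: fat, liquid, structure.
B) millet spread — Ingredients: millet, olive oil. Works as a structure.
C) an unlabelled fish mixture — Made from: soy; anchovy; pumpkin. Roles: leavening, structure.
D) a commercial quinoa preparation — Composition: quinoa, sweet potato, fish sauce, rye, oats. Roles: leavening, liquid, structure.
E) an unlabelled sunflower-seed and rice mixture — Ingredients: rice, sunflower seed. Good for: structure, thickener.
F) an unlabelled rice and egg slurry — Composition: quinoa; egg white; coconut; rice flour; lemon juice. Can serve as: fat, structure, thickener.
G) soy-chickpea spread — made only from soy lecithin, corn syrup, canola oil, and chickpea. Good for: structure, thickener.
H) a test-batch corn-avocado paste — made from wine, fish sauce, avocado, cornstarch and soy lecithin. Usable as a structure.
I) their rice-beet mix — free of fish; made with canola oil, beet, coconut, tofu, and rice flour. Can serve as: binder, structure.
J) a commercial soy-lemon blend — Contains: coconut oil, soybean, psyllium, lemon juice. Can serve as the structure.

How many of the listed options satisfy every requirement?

A: nothing on the exclusion list — keep
B: no soy, no fish — keep
C: has soy, so not soy-free; has anchovy, so not fish-free — reject
D: has fish sauce, so not fish-free — no
E: has rice, so not rice-free — out
F: has rice flour, so not rice-free; has coconut, so not coconut-free — reject
G: has soy lecithin, so not soy-free — out
H: has soy lecithin, so not soy-free; has fish sauce, so not fish-free — reject
I: has tofu, so not soy-free; has rice flour, so not rice-free (and 1 more) — reject
J: has soybean, so not soy-free; has coconut oil, so not coconut-free — out

2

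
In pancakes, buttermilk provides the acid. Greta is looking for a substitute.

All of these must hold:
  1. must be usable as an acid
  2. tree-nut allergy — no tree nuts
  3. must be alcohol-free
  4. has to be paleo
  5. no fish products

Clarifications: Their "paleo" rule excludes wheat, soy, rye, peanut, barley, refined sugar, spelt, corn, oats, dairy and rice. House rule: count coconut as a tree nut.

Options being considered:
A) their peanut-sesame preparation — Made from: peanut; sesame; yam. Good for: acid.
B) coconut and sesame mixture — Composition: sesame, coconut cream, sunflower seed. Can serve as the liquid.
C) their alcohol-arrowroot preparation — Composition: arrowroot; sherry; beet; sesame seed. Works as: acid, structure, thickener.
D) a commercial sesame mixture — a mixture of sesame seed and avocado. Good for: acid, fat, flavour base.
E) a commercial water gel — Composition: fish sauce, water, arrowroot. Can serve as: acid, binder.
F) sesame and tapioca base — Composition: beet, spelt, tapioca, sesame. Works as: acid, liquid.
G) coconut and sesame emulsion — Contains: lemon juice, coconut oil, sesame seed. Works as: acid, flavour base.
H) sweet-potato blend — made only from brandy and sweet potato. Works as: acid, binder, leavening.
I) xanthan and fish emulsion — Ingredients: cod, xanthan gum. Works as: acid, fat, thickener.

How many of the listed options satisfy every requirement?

A: has peanut, so not paleo — no
B: not usable as an acid; has coconut cream, so not tree-nut-free — no
C: has sherry, so not alcohol-free — out
D: every rule checks out — valid
E: has fish sauce, so not fish-free — no
F: has spelt, so not paleo — no
G: has coconut oil, so not tree-nut-free — reject
H: has brandy, so not alcohol-free — no
I: has cod, so not fish-free — no

1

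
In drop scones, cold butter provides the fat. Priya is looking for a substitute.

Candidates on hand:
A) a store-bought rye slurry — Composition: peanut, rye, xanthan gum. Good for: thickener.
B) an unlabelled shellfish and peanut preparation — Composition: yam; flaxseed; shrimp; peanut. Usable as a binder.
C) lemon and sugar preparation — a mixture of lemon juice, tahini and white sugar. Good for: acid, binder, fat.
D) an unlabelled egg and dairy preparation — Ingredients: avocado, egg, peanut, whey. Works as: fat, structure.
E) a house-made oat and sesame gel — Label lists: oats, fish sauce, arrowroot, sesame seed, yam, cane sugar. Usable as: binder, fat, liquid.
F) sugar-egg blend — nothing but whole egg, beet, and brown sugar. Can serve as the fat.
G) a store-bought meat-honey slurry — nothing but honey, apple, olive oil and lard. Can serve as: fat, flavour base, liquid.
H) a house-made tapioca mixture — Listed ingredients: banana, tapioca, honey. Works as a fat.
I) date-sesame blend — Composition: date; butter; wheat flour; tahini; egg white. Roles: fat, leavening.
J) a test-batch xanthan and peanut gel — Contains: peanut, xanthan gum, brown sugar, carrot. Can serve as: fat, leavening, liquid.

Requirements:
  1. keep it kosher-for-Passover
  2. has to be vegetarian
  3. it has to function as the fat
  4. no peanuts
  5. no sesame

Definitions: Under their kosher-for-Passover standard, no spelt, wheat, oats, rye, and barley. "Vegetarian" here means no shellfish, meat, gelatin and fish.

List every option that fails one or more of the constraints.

A: not usable as a fat; has rye, so not kosher-for-Passover (and 1 more) — out
B: not usable as a fat; has shrimp, so not vegetarian (and 1 more) — out
C: has tahini, so not sesame-free — no
D: has peanut, so not peanut-free — reject
E: has oats, so not kosher-for-Passover; has fish sauce, so not vegetarian (and 1 more) — no
F: only whole egg, brown sugar and beet; none excluded — keep
G: has lard, so not vegetarian — out
H: all constraints satisfied — keep
I: has wheat flour, so not kosher-for-Passover; has tahini, so not sesame-free — out
J: has peanut, so not peanut-free — no

A, B, C, D, E, G, I, J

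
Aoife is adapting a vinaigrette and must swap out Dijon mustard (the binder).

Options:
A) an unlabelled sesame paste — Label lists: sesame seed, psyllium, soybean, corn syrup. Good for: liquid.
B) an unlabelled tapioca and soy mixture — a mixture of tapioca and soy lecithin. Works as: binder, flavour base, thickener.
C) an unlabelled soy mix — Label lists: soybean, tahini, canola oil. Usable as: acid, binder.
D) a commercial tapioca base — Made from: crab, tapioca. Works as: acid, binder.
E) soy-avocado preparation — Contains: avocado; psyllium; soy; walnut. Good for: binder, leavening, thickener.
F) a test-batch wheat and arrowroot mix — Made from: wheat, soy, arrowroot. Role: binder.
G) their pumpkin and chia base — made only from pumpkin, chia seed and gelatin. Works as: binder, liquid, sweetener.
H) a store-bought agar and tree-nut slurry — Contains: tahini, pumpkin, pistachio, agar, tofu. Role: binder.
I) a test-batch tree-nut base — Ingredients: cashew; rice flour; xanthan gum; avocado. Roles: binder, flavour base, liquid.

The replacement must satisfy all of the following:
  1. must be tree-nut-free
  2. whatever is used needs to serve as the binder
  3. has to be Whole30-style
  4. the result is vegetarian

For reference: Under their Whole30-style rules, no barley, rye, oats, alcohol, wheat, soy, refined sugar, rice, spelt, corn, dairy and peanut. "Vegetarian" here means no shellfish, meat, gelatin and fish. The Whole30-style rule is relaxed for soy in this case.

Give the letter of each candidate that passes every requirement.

B, C

A: not usable as a binder; has corn syrup, so not Whole30-style — out
B: soy is permitted under the Whole30-style carve-out; nothing else excluded — valid
C: soy is permitted under the Whole30-style carve-out; nothing else excluded — keep
D: has crab, so not vegetarian — no
E: has walnut, so not tree-nut-free — no
F: has wheat, so not Whole30-style — no
G: has gelatin, so not vegetarian — no
H: has pistachio, so not tree-nut-free — reject
I: has rice flour, so not Whole30-style; has cashew, so not tree-nut-free — reject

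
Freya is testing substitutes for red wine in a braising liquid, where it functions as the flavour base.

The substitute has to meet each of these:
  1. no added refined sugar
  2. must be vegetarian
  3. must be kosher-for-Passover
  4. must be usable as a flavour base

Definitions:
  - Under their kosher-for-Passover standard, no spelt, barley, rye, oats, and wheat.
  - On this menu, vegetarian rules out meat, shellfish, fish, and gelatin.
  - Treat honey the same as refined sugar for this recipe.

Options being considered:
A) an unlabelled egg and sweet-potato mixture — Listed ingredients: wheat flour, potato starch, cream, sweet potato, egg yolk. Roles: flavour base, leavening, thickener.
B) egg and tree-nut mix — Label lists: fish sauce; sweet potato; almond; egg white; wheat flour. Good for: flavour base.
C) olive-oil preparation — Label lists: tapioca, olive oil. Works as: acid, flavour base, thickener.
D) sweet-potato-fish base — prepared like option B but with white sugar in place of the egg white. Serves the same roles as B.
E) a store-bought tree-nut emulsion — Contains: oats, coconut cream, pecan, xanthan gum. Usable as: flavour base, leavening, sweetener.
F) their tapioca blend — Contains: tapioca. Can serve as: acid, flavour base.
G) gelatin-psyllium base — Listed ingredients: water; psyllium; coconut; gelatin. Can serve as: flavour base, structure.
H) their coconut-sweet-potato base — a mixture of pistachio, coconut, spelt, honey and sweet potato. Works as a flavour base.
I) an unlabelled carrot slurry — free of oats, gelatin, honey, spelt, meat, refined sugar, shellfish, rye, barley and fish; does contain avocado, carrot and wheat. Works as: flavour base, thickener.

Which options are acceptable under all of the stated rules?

A: has wheat flour, so not kosher-for-Passover — no
B: has wheat flour, so not kosher-for-Passover; has fish sauce, so not vegetarian — no
C: nothing on the exclusion list — keep
D: has wheat flour, so not kosher-for-Passover; has fish sauce, so not vegetarian (and 1 more) — out
E: has oats, so not kosher-for-Passover — out
F: only tapioca; none excluded — keep
G: has gelatin, so not vegetarian — out
H: has spelt, so not kosher-for-Passover; has honey, so not no-added-sugar — no
I: has wheat, so not kosher-for-Passover — out

C, F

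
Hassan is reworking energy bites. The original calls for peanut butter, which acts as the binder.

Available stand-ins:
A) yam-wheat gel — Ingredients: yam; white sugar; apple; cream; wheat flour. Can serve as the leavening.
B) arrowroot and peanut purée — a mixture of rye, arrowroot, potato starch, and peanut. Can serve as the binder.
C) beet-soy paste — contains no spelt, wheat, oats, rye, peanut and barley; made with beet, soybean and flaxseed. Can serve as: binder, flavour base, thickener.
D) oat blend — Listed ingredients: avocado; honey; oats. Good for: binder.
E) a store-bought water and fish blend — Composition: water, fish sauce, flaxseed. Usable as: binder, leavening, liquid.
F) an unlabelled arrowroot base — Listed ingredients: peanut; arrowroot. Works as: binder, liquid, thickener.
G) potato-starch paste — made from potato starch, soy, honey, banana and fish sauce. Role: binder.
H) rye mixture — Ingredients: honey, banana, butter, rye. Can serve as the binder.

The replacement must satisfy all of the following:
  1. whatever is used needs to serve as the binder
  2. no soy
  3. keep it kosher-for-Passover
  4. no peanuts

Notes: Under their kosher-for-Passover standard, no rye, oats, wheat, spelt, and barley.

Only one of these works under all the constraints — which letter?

A: not usable as a binder; has wheat flour, so not kosher-for-Passover — no
B: has rye, so not kosher-for-Passover; has peanut, so not peanut-free — out
C: has soybean, so not soy-free — out
D: has oats, so not kosher-for-Passover — no
E: only fish sauce, flaxseed, and water; none excluded — keep
F: has peanut, so not peanut-free — reject
G: has soy, so not soy-free — reject
H: has rye, so not kosher-for-Passover — no

E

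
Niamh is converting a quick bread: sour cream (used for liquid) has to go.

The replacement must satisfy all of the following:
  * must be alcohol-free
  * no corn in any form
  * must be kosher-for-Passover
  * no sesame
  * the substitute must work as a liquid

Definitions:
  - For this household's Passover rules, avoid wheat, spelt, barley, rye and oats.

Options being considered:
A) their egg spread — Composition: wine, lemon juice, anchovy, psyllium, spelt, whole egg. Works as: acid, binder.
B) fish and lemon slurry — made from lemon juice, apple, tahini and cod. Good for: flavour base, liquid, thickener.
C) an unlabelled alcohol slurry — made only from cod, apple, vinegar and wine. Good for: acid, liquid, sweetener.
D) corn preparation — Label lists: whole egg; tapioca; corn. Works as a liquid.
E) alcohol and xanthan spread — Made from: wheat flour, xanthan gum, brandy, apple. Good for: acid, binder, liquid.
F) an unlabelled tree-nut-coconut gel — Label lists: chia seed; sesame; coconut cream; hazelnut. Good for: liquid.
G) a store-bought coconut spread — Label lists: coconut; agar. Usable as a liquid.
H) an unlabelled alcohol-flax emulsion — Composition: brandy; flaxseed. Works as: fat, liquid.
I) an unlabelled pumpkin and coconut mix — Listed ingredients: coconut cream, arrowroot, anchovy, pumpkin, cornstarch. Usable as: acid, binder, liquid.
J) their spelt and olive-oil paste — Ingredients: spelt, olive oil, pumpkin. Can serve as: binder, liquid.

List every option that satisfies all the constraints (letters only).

G

A: not usable as a liquid; has spelt, so not kosher-for-Passover (and 1 more) — out
B: has tahini, so not sesame-free — out
C: has wine, so not alcohol-free — no
D: has corn, so not corn-free — reject
E: has wheat flour, so not kosher-for-Passover; has brandy, so not alcohol-free — out
F: has sesame, so not sesame-free — no
G: no sesame, no alcohol — OK
H: has brandy, so not alcohol-free — out
I: has cornstarch, so not corn-free — no
J: has spelt, so not kosher-for-Passover — reject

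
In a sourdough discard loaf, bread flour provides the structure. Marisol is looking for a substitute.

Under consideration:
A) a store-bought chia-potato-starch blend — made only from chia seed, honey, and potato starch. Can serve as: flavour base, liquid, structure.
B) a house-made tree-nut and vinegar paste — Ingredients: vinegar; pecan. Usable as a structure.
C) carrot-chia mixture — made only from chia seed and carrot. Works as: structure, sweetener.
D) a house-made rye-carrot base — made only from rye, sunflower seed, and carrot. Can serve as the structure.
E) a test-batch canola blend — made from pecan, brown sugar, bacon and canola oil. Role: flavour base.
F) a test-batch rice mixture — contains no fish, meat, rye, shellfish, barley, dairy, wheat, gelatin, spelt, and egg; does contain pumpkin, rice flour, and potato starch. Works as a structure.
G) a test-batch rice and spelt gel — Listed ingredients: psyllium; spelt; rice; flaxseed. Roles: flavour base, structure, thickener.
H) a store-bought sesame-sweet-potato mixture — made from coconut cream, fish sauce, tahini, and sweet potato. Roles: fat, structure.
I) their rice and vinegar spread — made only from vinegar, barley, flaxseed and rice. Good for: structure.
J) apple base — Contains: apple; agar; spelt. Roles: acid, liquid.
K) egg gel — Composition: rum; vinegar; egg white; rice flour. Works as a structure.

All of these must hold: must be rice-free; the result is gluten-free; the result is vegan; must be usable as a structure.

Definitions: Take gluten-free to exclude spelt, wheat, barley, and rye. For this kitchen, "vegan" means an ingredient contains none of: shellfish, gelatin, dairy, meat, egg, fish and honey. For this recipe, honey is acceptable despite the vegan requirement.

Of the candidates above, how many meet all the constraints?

A: honey is permitted under the vegan carve-out; nothing else excluded — OK
B: works as a structure, no rice, gluten-free — keep
C: gluten-free, vegan — OK
D: has rye, so not gluten-free — reject
E: not usable as a structure; has bacon, so not vegan — no
F: has rice flour, so not rice-free — reject
G: has spelt, so not gluten-free; has rice, so not rice-free — no
H: has fish sauce, so not vegan — reject
I: has barley, so not gluten-free; has rice, so not rice-free — reject
J: not usable as a structure; has spelt, so not gluten-free — no
K: has egg white, so not vegan; has rice flour, so not rice-free — reject

3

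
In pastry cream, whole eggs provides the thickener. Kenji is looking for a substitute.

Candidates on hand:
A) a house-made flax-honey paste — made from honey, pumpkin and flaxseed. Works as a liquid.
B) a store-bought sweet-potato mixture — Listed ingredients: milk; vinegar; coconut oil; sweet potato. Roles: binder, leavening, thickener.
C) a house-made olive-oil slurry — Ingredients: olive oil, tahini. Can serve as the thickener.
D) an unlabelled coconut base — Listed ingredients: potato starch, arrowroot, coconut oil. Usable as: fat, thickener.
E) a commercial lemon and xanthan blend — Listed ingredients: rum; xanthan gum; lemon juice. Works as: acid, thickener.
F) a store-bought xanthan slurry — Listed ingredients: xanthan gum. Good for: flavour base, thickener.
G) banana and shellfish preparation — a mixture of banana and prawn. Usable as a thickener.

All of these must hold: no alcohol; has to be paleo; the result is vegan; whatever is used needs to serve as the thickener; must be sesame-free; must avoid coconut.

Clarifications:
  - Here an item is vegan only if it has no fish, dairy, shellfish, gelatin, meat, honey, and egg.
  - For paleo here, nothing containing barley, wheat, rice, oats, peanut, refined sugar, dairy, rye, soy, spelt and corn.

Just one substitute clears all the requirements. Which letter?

F

A: not usable as a thickener; has honey, so not vegan — reject
B: has milk, so not vegan; has milk, so not paleo (and 1 more) — reject
C: has tahini, so not sesame-free — out
D: has coconut oil, so not coconut-free — no
E: has rum, so not alcohol-free — reject
F: only xanthan gum; none excluded — valid
G: has prawn, so not vegan — no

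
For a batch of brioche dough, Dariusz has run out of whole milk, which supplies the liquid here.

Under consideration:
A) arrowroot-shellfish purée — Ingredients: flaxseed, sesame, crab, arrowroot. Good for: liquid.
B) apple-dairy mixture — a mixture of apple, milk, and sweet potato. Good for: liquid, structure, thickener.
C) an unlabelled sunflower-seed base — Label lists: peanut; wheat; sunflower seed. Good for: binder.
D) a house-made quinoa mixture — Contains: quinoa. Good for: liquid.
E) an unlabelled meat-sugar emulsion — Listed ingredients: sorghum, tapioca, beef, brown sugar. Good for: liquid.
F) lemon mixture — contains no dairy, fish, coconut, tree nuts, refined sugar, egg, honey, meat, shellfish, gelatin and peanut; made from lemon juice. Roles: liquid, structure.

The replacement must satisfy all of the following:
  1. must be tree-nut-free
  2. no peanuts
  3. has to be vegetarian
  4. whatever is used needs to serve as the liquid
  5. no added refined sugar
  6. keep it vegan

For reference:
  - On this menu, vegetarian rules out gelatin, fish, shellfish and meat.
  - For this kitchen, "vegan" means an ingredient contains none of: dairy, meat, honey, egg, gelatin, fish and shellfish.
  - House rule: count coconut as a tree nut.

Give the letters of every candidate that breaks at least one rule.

A, B, C, E

A: has crab, so not vegetarian; has crab, so not vegan — out
B: has milk, so not vegan — reject
C: not usable as a liquid; has peanut, so not peanut-free — reject
D: nothing on the exclusion list — valid
E: has beef, so not vegetarian; has beef, so not vegan (and 1 more) — out
F: vegan, no peanut — keep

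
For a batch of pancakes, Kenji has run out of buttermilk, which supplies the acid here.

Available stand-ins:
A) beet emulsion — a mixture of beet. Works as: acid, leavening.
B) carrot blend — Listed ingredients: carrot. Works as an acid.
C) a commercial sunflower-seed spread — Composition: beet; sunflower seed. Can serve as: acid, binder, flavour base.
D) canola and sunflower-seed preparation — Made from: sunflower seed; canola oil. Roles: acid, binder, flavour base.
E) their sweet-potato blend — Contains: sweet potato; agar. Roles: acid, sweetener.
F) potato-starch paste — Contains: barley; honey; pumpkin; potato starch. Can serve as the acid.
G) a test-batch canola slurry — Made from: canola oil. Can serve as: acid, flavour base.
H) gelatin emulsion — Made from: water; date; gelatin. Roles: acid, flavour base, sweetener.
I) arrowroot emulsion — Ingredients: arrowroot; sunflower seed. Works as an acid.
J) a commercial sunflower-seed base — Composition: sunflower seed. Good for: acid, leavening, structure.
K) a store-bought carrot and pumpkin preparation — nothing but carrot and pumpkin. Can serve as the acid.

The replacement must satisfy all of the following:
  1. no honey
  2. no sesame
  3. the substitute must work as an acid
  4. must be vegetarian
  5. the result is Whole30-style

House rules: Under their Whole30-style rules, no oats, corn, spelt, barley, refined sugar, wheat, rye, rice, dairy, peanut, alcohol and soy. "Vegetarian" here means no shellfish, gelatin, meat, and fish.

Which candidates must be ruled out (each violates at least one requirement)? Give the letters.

A: nothing on the exclusion list — keep
B: only carrot; none excluded — valid
C: nothing on the exclusion list — OK
D: only sunflower seed and canola oil; none excluded — keep
E: only agar and sweet potato; none excluded — valid
F: has barley, so not Whole30-style; has honey, so not honey-free — reject
G: only canola oil; none excluded — keep
H: has gelatin, so not vegetarian — no
I: every rule checks out — keep
J: only sunflower seed; none excluded — keep
K: only pumpkin and carrot; none excluded — keep

F, H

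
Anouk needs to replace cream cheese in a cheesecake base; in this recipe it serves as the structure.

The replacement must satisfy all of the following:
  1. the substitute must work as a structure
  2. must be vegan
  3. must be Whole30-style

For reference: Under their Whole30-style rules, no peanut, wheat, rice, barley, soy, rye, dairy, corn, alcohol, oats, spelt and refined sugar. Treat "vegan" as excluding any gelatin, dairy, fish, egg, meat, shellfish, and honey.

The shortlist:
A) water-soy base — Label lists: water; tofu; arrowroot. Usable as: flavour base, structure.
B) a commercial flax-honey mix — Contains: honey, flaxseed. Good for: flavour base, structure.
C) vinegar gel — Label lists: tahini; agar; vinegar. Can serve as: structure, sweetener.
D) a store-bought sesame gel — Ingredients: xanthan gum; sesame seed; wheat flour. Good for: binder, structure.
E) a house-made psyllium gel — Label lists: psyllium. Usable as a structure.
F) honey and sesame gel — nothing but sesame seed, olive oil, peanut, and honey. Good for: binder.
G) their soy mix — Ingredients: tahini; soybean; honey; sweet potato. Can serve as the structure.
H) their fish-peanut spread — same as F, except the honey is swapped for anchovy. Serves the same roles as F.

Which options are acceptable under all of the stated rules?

A: has tofu, so not Whole30-style — reject
B: has honey, so not vegan — no
C: only tahini, vinegar and agar; none excluded — valid
D: has wheat flour, so not Whole30-style — no
E: all constraints satisfied — keep
F: not usable as a structure; has peanut, so not Whole30-style (and 1 more) — out
G: has soybean, so not Whole30-style; has honey, so not vegan — no
H: not usable as a structure; has peanut, so not Whole30-style (and 1 more) — out

C, E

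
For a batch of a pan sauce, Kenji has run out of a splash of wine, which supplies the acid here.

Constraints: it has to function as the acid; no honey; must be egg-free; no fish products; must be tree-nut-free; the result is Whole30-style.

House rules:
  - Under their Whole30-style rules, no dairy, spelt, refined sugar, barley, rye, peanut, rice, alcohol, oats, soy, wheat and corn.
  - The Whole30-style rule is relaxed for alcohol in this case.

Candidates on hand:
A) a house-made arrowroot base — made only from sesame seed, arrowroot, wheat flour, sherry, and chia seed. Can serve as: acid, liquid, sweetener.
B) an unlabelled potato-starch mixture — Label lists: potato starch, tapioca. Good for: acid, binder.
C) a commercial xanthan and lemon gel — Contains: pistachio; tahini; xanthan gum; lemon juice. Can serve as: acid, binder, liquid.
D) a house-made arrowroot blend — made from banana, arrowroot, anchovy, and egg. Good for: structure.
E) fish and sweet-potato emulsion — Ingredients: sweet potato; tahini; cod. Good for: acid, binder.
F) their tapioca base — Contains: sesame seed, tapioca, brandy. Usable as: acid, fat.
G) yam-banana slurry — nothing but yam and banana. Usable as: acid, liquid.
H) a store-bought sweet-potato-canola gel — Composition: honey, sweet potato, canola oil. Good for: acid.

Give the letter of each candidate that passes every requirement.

B, F, G

A: has wheat flour, so not Whole30-style — reject
B: only tapioca and potato starch; none excluded — keep
C: has pistachio, so not tree-nut-free — reject
D: not usable as an acid; has egg, so not egg-free (and 1 more) — out
E: has cod, so not fish-free — out
F: alcohol is permitted under the Whole30-style carve-out; nothing else excluded — OK
G: only yam and banana; none excluded — keep
H: has honey, so not honey-free — out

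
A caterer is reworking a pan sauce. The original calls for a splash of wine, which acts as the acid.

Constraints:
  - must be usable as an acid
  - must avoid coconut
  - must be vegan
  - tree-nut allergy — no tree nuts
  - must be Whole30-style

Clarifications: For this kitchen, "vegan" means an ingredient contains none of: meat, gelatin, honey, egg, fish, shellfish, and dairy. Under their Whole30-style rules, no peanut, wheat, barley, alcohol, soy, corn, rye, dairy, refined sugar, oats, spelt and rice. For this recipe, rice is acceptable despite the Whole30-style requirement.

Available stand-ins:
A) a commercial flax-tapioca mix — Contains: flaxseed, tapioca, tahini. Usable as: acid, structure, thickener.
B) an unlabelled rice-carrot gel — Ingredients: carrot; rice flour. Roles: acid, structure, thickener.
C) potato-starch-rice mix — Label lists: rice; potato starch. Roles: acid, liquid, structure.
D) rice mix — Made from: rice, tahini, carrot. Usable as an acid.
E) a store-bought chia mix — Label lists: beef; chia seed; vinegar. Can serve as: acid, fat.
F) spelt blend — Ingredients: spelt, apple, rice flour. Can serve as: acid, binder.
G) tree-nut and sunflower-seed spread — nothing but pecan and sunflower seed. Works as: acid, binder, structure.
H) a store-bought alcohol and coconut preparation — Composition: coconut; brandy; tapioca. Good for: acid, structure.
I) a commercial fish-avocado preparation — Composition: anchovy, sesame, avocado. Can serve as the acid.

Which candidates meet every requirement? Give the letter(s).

A: works as an acid, Whole30-style, no coconut — keep
B: rice is permitted under the Whole30-style carve-out; nothing else excluded — valid
C: rice is permitted under the Whole30-style carve-out; nothing else excluded — OK
D: rice is permitted under the Whole30-style carve-out; nothing else excluded — keep
E: has beef, so not vegan — no
F: has spelt, so not Whole30-style — no
G: has pecan, so not tree-nut-free — reject
H: has brandy, so not Whole30-style; has coconut, so not coconut-free — out
I: has anchovy, so not vegan — reject

A, B, C, D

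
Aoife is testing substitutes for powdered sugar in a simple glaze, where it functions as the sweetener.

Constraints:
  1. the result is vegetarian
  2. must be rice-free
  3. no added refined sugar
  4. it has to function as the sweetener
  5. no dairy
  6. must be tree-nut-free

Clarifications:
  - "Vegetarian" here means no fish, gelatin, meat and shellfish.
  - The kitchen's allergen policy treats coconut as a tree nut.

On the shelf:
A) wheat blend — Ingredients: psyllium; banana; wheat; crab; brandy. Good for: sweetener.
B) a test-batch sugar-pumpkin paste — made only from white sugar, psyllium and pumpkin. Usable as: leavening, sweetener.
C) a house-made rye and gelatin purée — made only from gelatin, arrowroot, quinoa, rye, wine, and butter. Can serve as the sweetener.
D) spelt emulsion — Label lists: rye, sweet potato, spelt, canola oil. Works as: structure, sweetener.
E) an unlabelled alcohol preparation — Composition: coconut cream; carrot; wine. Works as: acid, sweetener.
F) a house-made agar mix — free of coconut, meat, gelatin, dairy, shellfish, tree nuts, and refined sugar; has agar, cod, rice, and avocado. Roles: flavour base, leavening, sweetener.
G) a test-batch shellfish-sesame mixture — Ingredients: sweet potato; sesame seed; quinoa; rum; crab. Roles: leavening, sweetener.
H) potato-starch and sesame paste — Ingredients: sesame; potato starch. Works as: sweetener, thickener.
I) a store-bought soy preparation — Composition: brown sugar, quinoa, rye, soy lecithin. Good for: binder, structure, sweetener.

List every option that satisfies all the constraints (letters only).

A: has crab, so not vegetarian — no
B: has white sugar, so not no-added-sugar — reject
C: has gelatin, so not vegetarian; has butter, so not dairy-free — out
D: no rice, tree-nut-free — keep
E: has coconut cream, so not tree-nut-free — reject
F: has cod, so not vegetarian; has rice, so not rice-free — out
G: has crab, so not vegetarian — no
H: nothing on the exclusion list — OK
I: has brown sugar, so not no-added-sugar — out

D, H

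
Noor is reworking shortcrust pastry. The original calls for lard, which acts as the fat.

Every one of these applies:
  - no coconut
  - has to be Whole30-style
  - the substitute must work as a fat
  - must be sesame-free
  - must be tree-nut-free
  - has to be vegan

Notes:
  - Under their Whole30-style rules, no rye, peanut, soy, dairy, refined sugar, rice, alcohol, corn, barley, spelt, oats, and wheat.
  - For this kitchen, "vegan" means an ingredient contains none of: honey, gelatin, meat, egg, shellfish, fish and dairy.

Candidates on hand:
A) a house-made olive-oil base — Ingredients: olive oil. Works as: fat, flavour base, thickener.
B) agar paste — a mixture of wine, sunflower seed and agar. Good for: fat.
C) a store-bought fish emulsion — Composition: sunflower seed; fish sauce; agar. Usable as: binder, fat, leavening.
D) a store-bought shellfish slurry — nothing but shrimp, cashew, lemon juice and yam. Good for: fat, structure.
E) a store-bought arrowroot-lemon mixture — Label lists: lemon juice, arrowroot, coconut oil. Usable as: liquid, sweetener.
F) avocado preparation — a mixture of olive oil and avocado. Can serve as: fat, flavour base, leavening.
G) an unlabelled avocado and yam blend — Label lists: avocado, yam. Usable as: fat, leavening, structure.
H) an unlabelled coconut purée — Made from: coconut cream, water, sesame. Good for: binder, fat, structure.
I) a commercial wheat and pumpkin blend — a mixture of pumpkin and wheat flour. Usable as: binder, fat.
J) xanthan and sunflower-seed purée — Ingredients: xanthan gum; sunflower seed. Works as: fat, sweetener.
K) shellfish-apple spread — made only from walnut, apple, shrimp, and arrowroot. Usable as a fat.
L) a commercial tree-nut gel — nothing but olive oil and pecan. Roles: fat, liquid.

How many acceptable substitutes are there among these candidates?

A: every rule checks out — OK
B: has wine, so not Whole30-style — out
C: has fish sauce, so not vegan — reject
D: has shrimp, so not vegan; has cashew, so not tree-nut-free — reject
E: not usable as a fat; has coconut oil, so not coconut-free — reject
F: only olive oil and avocado; none excluded — OK
G: works as a fat, no tree nuts, vegan — keep
H: has coconut cream, so not coconut-free; has sesame, so not sesame-free — no
I: has wheat flour, so not Whole30-style — no
J: only xanthan gum and sunflower seed; none excluded — OK
K: has shrimp, so not vegan; has walnut, so not tree-nut-free — reject
L: has pecan, so not tree-nut-free — out

4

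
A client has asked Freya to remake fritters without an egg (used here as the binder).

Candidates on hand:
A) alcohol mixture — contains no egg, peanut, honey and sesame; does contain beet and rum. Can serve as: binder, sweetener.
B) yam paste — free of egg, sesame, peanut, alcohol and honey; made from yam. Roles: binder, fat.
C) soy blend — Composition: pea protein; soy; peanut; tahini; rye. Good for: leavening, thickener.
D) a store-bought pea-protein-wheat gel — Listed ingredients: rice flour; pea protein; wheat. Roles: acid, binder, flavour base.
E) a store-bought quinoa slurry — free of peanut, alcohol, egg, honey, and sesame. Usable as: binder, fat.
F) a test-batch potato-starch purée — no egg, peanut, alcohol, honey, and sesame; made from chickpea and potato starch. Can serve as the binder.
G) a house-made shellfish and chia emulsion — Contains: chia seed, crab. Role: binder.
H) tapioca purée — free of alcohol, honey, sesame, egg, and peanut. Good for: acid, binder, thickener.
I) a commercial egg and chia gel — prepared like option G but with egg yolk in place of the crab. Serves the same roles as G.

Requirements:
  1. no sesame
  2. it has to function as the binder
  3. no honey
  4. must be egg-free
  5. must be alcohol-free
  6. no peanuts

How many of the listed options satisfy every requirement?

A: has rum, so not alcohol-free — out
B: no honey, no alcohol — OK
C: not usable as a binder; has peanut, so not peanut-free (and 1 more) — out
D: every rule checks out — keep
E: works as a binder, no egg, no honey — keep
F: no egg, no alcohol — keep
G: works as a binder, no alcohol, no peanut — keep
H: nothing on the exclusion list — OK
I: has egg yolk, so not egg-free — no

6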